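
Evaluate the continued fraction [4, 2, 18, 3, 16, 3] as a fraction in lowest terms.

Using pₖ = aₖpₖ₋₁ + pₖ₋₂ and qₖ = aₖqₖ₋₁ + qₖ₋₂:
  k=0: a=4, p=4, q=1
  k=1: a=2, p=9, q=2
  k=2: a=18, p=166, q=37
  k=3: a=3, p=507, q=113
  k=4: a=16, p=8278, q=1845
  k=5: a=3, p=25341, q=5648

25341/5648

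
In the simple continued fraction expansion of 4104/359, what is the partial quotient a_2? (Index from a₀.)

3

4104 = 11·359 + 155   →  a_0 = 11
359 = 2·155 + 49   →  a_1 = 2
155 = 3·49 + 8   →  a_2 = 3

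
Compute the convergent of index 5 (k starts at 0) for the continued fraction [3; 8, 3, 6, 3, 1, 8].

2050/657

Using pₖ = aₖpₖ₋₁ + pₖ₋₂, qₖ = aₖqₖ₋₁ + qₖ₋₂ (with p₋₁=1, p₋₂=0, q₋₁=0, q₋₂=1):
  k=0: a=3, p=3, q=1
  k=1: a=8, p=25, q=8
  k=2: a=3, p=78, q=25
  k=3: a=6, p=493, q=158
  k=4: a=3, p=1557, q=499
  k=5: a=1, p=2050, q=657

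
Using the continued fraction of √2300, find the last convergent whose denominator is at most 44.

1151/24

√2300 = [47; 1, 22, 1, 94, …] (period length 4).
Convergents:
  p_0/q_0 = 47/1
  p_1/q_1 = 48/1
  p_2/q_2 = 1103/23
  p_3/q_3 = 1151/24
  p_4/q_4 = 109297/2279
q_3 = 24 ≤ 44 < 2279 = q_4, so the answer is 1151/24.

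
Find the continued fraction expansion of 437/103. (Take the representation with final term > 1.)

[4; 4, 8, 3]

437 = 4×103 + 25
103 = 4×25 + 3
25 = 8×3 + 1
3 = 3×1 + 0  (stop)
So 437/103 = [4; 4, 8, 3].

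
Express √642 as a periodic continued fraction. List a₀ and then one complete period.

[25; 2, 1, 24, 1, 2, 50]

a₀ = ⌊√642⌋ = 25.
With m₀=0, d₀=1 and mₖ₊₁ = dₖaₖ − mₖ, dₖ₊₁ = (n − mₖ₊₁²)/dₖ, aₖ₊₁ = ⌊(a₀+mₖ₊₁)/dₖ₊₁⌋:
  k=1: m=25, d=17, a=2
  k=2: m=9, d=33, a=1
  k=3: m=24, d=2, a=24
  k=4: m=24, d=33, a=1
  k=5: m=9, d=17, a=2
  k=6: m=25, d=1, a=50
d=1 and a=2a₀=50 at k=6, so the next step gives (m, d) = (25, 17) again — its k=1 value — and the period has length 6.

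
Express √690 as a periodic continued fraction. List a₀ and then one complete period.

a₀ = ⌊√690⌋ = 26.
With m₀=0, d₀=1 and mₖ₊₁ = dₖaₖ − mₖ, dₖ₊₁ = (n − mₖ₊₁²)/dₖ, aₖ₊₁ = ⌊(a₀+mₖ₊₁)/dₖ₊₁⌋:
  k=1: m=26, d=14, a=3
  k=2: m=16, d=31, a=1
  k=3: m=15, d=15, a=2
  k=4: m=15, d=31, a=1
  k=5: m=16, d=14, a=3
  k=6: m=26, d=1, a=52
d=1 and a=2a₀=52 at k=6, so the next step gives (m, d) = (26, 14) again — its k=1 value — and the period has length 6.

[26; 3, 1, 2, 1, 3, 52]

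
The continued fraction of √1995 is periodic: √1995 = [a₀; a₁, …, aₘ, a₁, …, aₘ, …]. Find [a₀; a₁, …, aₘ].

a₀ = ⌊√1995⌋ = 44.
With m₀=0, d₀=1 and mₖ₊₁ = dₖaₖ − mₖ, dₖ₊₁ = (n − mₖ₊₁²)/dₖ, aₖ₊₁ = ⌊(a₀+mₖ₊₁)/dₖ₊₁⌋:
  k=1: m=44, d=59, a=1
  k=2: m=15, d=30, a=1
  k=3: m=15, d=59, a=1
  k=4: m=44, d=1, a=88
d=1 and a=2a₀=88 at k=4, so the next step gives (m, d) = (44, 59) again — its k=1 value — and the period has length 4.

[44; 1, 1, 1, 88]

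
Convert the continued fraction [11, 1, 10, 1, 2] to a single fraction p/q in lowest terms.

417/35

Using pₖ = aₖpₖ₋₁ + pₖ₋₂ and qₖ = aₖqₖ₋₁ + qₖ₋₂:
  k=0: a=11, p=11, q=1
  k=1: a=1, p=12, q=1
  k=2: a=10, p=131, q=11
  k=3: a=1, p=143, q=12
  k=4: a=2, p=417, q=35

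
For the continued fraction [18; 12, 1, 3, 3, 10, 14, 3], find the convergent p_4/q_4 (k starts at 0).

Using pₖ = aₖpₖ₋₁ + pₖ₋₂, qₖ = aₖqₖ₋₁ + qₖ₋₂ (with p₋₁=1, p₋₂=0, q₋₁=0, q₋₂=1):
  k=0: a=18, p=18, q=1
  k=1: a=12, p=217, q=12
  k=2: a=1, p=235, q=13
  k=3: a=3, p=922, q=51
  k=4: a=3, p=3001, q=166

3001/166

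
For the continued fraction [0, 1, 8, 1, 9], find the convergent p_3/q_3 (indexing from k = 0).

Using pₖ = aₖpₖ₋₁ + pₖ₋₂, qₖ = aₖqₖ₋₁ + qₖ₋₂ (with p₋₁=1, p₋₂=0, q₋₁=0, q₋₂=1):
  k=0: a=0, p=0, q=1
  k=1: a=1, p=1, q=1
  k=2: a=8, p=8, q=9
  k=3: a=1, p=9, q=10

9/10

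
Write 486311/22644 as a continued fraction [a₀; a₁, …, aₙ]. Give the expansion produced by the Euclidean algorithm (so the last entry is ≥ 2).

486311 = 21*22644 + 10787
22644 = 2*10787 + 1070
10787 = 10*1070 + 87
1070 = 12*87 + 26
87 = 3*26 + 9
26 = 2*9 + 8
9 = 1*8 + 1
8 = 8*1 + 0  (stop)
So 486311/22644 = [21; 2, 10, 12, 3, 2, 1, 8].

[21; 2, 10, 12, 3, 2, 1, 8]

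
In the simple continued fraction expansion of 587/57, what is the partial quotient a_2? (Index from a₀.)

2

587 = 10·57 + 17   →  a_0 = 10
57 = 3·17 + 6   →  a_1 = 3
17 = 2·6 + 5   →  a_2 = 2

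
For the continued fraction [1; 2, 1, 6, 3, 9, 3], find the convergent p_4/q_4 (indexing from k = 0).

85/63

Using pₖ = aₖpₖ₋₁ + pₖ₋₂, qₖ = aₖqₖ₋₁ + qₖ₋₂ (with p₋₁=1, p₋₂=0, q₋₁=0, q₋₂=1):
  k=0: a=1, p=1, q=1
  k=1: a=2, p=3, q=2
  k=2: a=1, p=4, q=3
  k=3: a=6, p=27, q=20
  k=4: a=3, p=85, q=63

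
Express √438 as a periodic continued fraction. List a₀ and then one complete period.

[20; 1, 12, 1, 40]

a₀ = ⌊√438⌋ = 20.
With m₀=0, d₀=1 and mₖ₊₁ = dₖaₖ − mₖ, dₖ₊₁ = (n − mₖ₊₁²)/dₖ, aₖ₊₁ = ⌊(a₀+mₖ₊₁)/dₖ₊₁⌋:
  k=1: m=20, d=38, a=1
  k=2: m=18, d=3, a=12
  k=3: m=18, d=38, a=1
  k=4: m=20, d=1, a=40
d=1 and a=2a₀=40 at k=4, so the next step gives (m, d) = (20, 38) again — its k=1 value — and the period has length 4.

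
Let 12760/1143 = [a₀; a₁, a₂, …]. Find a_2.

12760 = 11·1143 + 187   →  a_0 = 11
1143 = 6·187 + 21   →  a_1 = 6
187 = 8·21 + 19   →  a_2 = 8

8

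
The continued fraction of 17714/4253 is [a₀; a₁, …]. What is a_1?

17714 = 4·4253 + 702   →  a_0 = 4
4253 = 6·702 + 41   →  a_1 = 6

6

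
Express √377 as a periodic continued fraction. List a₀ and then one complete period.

a₀ = ⌊√377⌋ = 19.
With m₀=0, d₀=1 and mₖ₊₁ = dₖaₖ − mₖ, dₖ₊₁ = (n − mₖ₊₁²)/dₖ, aₖ₊₁ = ⌊(a₀+mₖ₊₁)/dₖ₊₁⌋:
  k=1: m=19, d=16, a=2
  k=2: m=13, d=13, a=2
  k=3: m=13, d=16, a=2
  k=4: m=19, d=1, a=38
d=1 and a=2a₀=38 at k=4, so the next step gives (m, d) = (19, 16) again — its k=1 value — and the period has length 4.

[19; 2, 2, 2, 38]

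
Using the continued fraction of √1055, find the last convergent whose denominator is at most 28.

812/25

√1055 = [32; 2, 12, 2, 64, …] (period length 4).
Convergents:
  p_0/q_0 = 32/1
  p_1/q_1 = 65/2
  p_2/q_2 = 812/25
  p_3/q_3 = 1689/52
q_2 = 25 ≤ 28 < 52 = q_3, so the answer is 812/25.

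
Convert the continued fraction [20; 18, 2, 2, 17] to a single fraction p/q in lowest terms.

32107/1601

Fold from the inside: start with 17/1.
  2 + 1/17 = 35/17
  2 + 17/35 = 87/35
  18 + 35/87 = 1601/87
  20 + 87/1601 = 32107/1601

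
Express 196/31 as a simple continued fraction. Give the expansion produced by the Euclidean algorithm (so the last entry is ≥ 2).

[6; 3, 10]

196 = 6·31 + 10
31 = 3·10 + 1
10 = 10·1 + 0  (stop)
So 196/31 = [6; 3, 10].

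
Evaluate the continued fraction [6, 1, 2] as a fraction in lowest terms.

20/3

Fold from the inside: start with 2/1.
  1 + 1/2 = 3/2
  6 + 2/3 = 20/3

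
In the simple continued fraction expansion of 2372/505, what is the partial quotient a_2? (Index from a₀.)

2372 = 4·505 + 352   →  a_0 = 4
505 = 1·352 + 153   →  a_1 = 1
352 = 2·153 + 46   →  a_2 = 2

2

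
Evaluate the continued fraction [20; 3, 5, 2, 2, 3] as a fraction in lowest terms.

5952/293

Using pₖ = aₖpₖ₋₁ + pₖ₋₂ and qₖ = aₖqₖ₋₁ + qₖ₋₂:
  k=0: a=20, p=20, q=1
  k=1: a=3, p=61, q=3
  k=2: a=5, p=325, q=16
  k=3: a=2, p=711, q=35
  k=4: a=2, p=1747, q=86
  k=5: a=3, p=5952, q=293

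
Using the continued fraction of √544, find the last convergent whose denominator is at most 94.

793/34

√544 = [23; 3, 11, 3, 46, …] (period length 4).
Convergents:
  p_0/q_0 = 23/1
  p_1/q_1 = 70/3
  p_2/q_2 = 793/34
  p_3/q_3 = 2449/105
q_2 = 34 ≤ 94 < 105 = q_3, so the answer is 793/34.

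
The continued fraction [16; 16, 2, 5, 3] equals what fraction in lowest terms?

Fold from the inside: start with 3/1.
  5 + 1/3 = 16/3
  2 + 3/16 = 35/16
  16 + 16/35 = 576/35
  16 + 35/576 = 9251/576

9251/576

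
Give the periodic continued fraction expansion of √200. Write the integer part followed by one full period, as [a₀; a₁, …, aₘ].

a₀ = ⌊√200⌋ = 14.

[14; 7, 28]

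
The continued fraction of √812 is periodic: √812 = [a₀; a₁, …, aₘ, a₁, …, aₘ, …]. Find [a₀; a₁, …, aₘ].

[28; 2, 56]

a₀ = ⌊√812⌋ = 28.
With m₀=0, d₀=1 and mₖ₊₁ = dₖaₖ − mₖ, dₖ₊₁ = (n − mₖ₊₁²)/dₖ, aₖ₊₁ = ⌊(a₀+mₖ₊₁)/dₖ₊₁⌋:
  k=1: m=28, d=28, a=2
  k=2: m=28, d=1, a=56
d=1 and a=2a₀=56 at k=2, so the next step gives (m, d) = (28, 28) again — its k=1 value — and the period has length 2.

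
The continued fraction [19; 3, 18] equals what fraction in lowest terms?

Fold from the inside: start with 18/1.
  3 + 1/18 = 55/18
  19 + 18/55 = 1063/55

1063/55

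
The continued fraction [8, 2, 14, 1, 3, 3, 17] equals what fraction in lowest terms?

58291/6871

Using pₖ = aₖpₖ₋₁ + pₖ₋₂ and qₖ = aₖqₖ₋₁ + qₖ₋₂:
  k=0: a=8, p=8, q=1
  k=1: a=2, p=17, q=2
  k=2: a=14, p=246, q=29
  k=3: a=1, p=263, q=31
  k=4: a=3, p=1035, q=122
  k=5: a=3, p=3368, q=397
  k=6: a=17, p=58291, q=6871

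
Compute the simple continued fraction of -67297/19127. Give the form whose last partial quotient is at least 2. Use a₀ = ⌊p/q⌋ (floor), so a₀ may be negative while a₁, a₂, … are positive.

[-4; 2, 13, 15, 3, 15]

-67297 = -4*19127 + 9211
19127 = 2*9211 + 705
9211 = 13*705 + 46
705 = 15*46 + 15
46 = 3*15 + 1
15 = 15*1 + 0  (stop)
So -67297/19127 = [-4; 2, 13, 15, 3, 15].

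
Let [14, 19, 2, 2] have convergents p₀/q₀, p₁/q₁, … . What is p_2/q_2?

Using pₖ = aₖpₖ₋₁ + pₖ₋₂, qₖ = aₖqₖ₋₁ + qₖ₋₂ (with p₋₁=1, p₋₂=0, q₋₁=0, q₋₂=1):
  k=0: a=14, p=14, q=1
  k=1: a=19, p=267, q=19
  k=2: a=2, p=548, q=39

548/39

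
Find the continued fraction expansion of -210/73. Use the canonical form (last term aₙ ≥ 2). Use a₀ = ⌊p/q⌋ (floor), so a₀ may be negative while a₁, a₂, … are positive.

[-3; 8, 9]

-210 = -3·73 + 9
73 = 8·9 + 1
9 = 9·1 + 0  (stop)
So -210/73 = [-3; 8, 9].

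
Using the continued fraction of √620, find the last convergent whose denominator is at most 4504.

111576/4481

√620 = [24; 1, 8, 1, 48, …] (period length 4).
Convergents:
  p_0/q_0 = 24/1
  p_1/q_1 = 25/1
  p_2/q_2 = 224/9
  p_3/q_3 = 249/10
  p_4/q_4 = 12176/489
  p_5/q_5 = 12425/499
  p_6/q_6 = 111576/4481
  p_7/q_7 = 124001/4980
q_6 = 4481 ≤ 4504 < 4980 = q_7, so the answer is 111576/4481.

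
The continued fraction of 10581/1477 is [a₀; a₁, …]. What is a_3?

10581 = 7·1477 + 242   →  a_0 = 7
1477 = 6·242 + 25   →  a_1 = 6
242 = 9·25 + 17   →  a_2 = 9
25 = 1·17 + 8   →  a_3 = 1

1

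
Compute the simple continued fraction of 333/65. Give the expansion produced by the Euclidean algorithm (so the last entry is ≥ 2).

333 = 5*65 + 8
65 = 8*8 + 1
8 = 8*1 + 0  (stop)
So 333/65 = [5; 8, 8].

[5; 8, 8]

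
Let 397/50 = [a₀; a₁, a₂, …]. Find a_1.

397 = 7·50 + 47   →  a_0 = 7
50 = 1·47 + 3   →  a_1 = 1

1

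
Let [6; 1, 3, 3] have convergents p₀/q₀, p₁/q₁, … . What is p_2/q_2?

27/4

Using pₖ = aₖpₖ₋₁ + pₖ₋₂, qₖ = aₖqₖ₋₁ + qₖ₋₂ (with p₋₁=1, p₋₂=0, q₋₁=0, q₋₂=1):
  k=0: a=6, p=6, q=1
  k=1: a=1, p=7, q=1
  k=2: a=3, p=27, q=4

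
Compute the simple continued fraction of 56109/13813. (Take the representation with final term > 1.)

[4; 16, 8, 2, 16, 3]

56109 = 4×13813 + 857
13813 = 16×857 + 101
857 = 8×101 + 49
101 = 2×49 + 3
49 = 16×3 + 1
3 = 3×1 + 0  (stop)
So 56109/13813 = [4; 16, 8, 2, 16, 3].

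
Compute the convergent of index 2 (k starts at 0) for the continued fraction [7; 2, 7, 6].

Using pₖ = aₖpₖ₋₁ + pₖ₋₂, qₖ = aₖqₖ₋₁ + qₖ₋₂ (with p₋₁=1, p₋₂=0, q₋₁=0, q₋₂=1):
  k=0: a=7, p=7, q=1
  k=1: a=2, p=15, q=2
  k=2: a=7, p=112, q=15

112/15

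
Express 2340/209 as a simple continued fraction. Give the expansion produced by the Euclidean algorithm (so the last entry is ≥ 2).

2340 = 11*209 + 41
209 = 5*41 + 4
41 = 10*4 + 1
4 = 4*1 + 0  (stop)
So 2340/209 = [11; 5, 10, 4].

[11; 5, 10, 4]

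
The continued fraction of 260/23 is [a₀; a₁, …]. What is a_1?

3

260 = 11·23 + 7   →  a_0 = 11
23 = 3·7 + 2   →  a_1 = 3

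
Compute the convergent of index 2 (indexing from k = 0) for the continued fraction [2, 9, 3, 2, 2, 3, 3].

Using pₖ = aₖpₖ₋₁ + pₖ₋₂, qₖ = aₖqₖ₋₁ + qₖ₋₂ (with p₋₁=1, p₋₂=0, q₋₁=0, q₋₂=1):
  k=0: a=2, p=2, q=1
  k=1: a=9, p=19, q=9
  k=2: a=3, p=59, q=28

59/28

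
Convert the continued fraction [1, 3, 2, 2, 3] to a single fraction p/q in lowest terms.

Using pₖ = aₖpₖ₋₁ + pₖ₋₂ and qₖ = aₖqₖ₋₁ + qₖ₋₂:
  k=0: a=1, p=1, q=1
  k=1: a=3, p=4, q=3
  k=2: a=2, p=9, q=7
  k=3: a=2, p=22, q=17
  k=4: a=3, p=75, q=58

75/58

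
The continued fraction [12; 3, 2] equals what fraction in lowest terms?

86/7

Fold from the inside: start with 2/1.
  3 + 1/2 = 7/2
  12 + 2/7 = 86/7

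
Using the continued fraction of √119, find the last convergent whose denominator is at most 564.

√119 = [10; 1, 9, 1, 20, …] (period length 4).
Convergents:
  p_0/q_0 = 10/1
  p_1/q_1 = 11/1
  p_2/q_2 = 109/10
  p_3/q_3 = 120/11
  p_4/q_4 = 2509/230
  p_5/q_5 = 2629/241
  p_6/q_6 = 26170/2399
q_5 = 241 ≤ 564 < 2399 = q_6, so the answer is 2629/241.

2629/241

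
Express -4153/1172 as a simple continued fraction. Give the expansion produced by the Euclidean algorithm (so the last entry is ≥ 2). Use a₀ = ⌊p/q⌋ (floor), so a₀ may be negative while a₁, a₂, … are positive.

-4153 = -4*1172 + 535
1172 = 2*535 + 102
535 = 5*102 + 25
102 = 4*25 + 2
25 = 12*2 + 1
2 = 2*1 + 0  (stop)
So -4153/1172 = [-4; 2, 5, 4, 12, 2].

[-4; 2, 5, 4, 12, 2]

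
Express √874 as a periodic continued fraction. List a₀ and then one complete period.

a₀ = ⌊√874⌋ = 29.

[29; 1, 1, 3, 2, 3, 1, 1, 58]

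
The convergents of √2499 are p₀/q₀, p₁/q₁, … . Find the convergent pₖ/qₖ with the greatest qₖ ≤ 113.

√2499 = [49; 1, 98, …] (period length 2).
Convergents:
  p_0/q_0 = 49/1
  p_1/q_1 = 50/1
  p_2/q_2 = 4949/99
  p_3/q_3 = 4999/100
  p_4/q_4 = 494851/9899
q_3 = 100 ≤ 113 < 9899 = q_4, so the answer is 4999/100.

4999/100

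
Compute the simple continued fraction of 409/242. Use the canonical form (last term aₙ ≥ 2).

409 = 1*242 + 167
242 = 1*167 + 75
167 = 2*75 + 17
75 = 4*17 + 7
17 = 2*7 + 3
7 = 2*3 + 1
3 = 3*1 + 0  (stop)
So 409/242 = [1; 1, 2, 4, 2, 2, 3].

[1; 1, 2, 4, 2, 2, 3]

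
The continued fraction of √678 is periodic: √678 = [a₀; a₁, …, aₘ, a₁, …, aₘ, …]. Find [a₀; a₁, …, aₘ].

a₀ = ⌊√678⌋ = 26.
With m₀=0, d₀=1 and mₖ₊₁ = dₖaₖ − mₖ, dₖ₊₁ = (n − mₖ₊₁²)/dₖ, aₖ₊₁ = ⌊(a₀+mₖ₊₁)/dₖ₊₁⌋:
  k=1: m=26, d=2, a=26
  k=2: m=26, d=1, a=52
d=1 and a=2a₀=52 at k=2, so the next step gives (m, d) = (26, 2) again — its k=1 value — and the period has length 2.

[26; 26, 52]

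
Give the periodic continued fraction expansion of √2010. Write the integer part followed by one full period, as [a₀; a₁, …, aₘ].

[44; 1, 4, 1, 88]

a₀ = ⌊√2010⌋ = 44.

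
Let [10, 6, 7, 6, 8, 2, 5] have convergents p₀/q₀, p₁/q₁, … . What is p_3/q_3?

2683/264

Using pₖ = aₖpₖ₋₁ + pₖ₋₂, qₖ = aₖqₖ₋₁ + qₖ₋₂ (with p₋₁=1, p₋₂=0, q₋₁=0, q₋₂=1):
  k=0: a=10, p=10, q=1
  k=1: a=6, p=61, q=6
  k=2: a=7, p=437, q=43
  k=3: a=6, p=2683, q=264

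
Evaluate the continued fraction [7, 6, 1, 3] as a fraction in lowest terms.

Fold from the inside: start with 3/1.
  1 + 1/3 = 4/3
  6 + 3/4 = 27/4
  7 + 4/27 = 193/27

193/27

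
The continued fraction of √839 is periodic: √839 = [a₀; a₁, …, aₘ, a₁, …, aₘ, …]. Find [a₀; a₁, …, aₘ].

[28; 1, 27, 1, 56]

a₀ = ⌊√839⌋ = 28.
With m₀=0, d₀=1 and mₖ₊₁ = dₖaₖ − mₖ, dₖ₊₁ = (n − mₖ₊₁²)/dₖ, aₖ₊₁ = ⌊(a₀+mₖ₊₁)/dₖ₊₁⌋:
  k=1: m=28, d=55, a=1
  k=2: m=27, d=2, a=27
  k=3: m=27, d=55, a=1
  k=4: m=28, d=1, a=56
d=1 and a=2a₀=56 at k=4, so the next step gives (m, d) = (28, 55) again — its k=1 value — and the period has length 4.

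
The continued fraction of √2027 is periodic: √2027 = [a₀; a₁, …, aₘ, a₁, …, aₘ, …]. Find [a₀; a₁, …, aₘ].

a₀ = ⌊√2027⌋ = 45.
With m₀=0, d₀=1 and mₖ₊₁ = dₖaₖ − mₖ, dₖ₊₁ = (n − mₖ₊₁²)/dₖ, aₖ₊₁ = ⌊(a₀+mₖ₊₁)/dₖ₊₁⌋:
  k=1: m=45, d=2, a=45
  k=2: m=45, d=1, a=90
d=1 and a=2a₀=90 at k=2, so the next step gives (m, d) = (45, 2) again — its k=1 value — and the period has length 2.

[45; 45, 90]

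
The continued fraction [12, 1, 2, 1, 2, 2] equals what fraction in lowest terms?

Fold from the inside: start with 2/1.
  2 + 1/2 = 5/2
  1 + 2/5 = 7/5
  2 + 5/7 = 19/7
  1 + 7/19 = 26/19
  12 + 19/26 = 331/26

331/26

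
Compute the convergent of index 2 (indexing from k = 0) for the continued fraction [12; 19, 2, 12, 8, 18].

470/39

Using pₖ = aₖpₖ₋₁ + pₖ₋₂, qₖ = aₖqₖ₋₁ + qₖ₋₂ (with p₋₁=1, p₋₂=0, q₋₁=0, q₋₂=1):
  k=0: a=12, p=12, q=1
  k=1: a=19, p=229, q=19
  k=2: a=2, p=470, q=39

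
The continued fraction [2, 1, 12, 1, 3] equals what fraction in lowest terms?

Fold from the inside: start with 3/1.
  1 + 1/3 = 4/3
  12 + 3/4 = 51/4
  1 + 4/51 = 55/51
  2 + 51/55 = 161/55

161/55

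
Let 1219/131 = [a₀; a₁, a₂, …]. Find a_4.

1

1219 = 9·131 + 40   →  a_0 = 9
131 = 3·40 + 11   →  a_1 = 3
40 = 3·11 + 7   →  a_2 = 3
11 = 1·7 + 4   →  a_3 = 1
7 = 1·4 + 3   →  a_4 = 1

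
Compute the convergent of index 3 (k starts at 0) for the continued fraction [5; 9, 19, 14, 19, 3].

12352/2417

Using pₖ = aₖpₖ₋₁ + pₖ₋₂, qₖ = aₖqₖ₋₁ + qₖ₋₂ (with p₋₁=1, p₋₂=0, q₋₁=0, q₋₂=1):
  k=0: a=5, p=5, q=1
  k=1: a=9, p=46, q=9
  k=2: a=19, p=879, q=172
  k=3: a=14, p=12352, q=2417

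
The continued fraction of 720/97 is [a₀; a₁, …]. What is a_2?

720 = 7·97 + 41   →  a_0 = 7
97 = 2·41 + 15   →  a_1 = 2
41 = 2·15 + 11   →  a_2 = 2

2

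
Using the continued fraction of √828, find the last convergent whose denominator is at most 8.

√828 = [28; 1, 3, 2, 3, 1, 56, …] (period length 6).
Convergents:
  p_0/q_0 = 28/1
  p_1/q_1 = 29/1
  p_2/q_2 = 115/4
  p_3/q_3 = 259/9
q_2 = 4 ≤ 8 < 9 = q_3, so the answer is 115/4.

115/4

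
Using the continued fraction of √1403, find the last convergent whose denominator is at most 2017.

74726/1995

√1403 = [37; 2, 5, 3, 1, 3, 5, 2, 74, …] (period length 8).
Convergents:
  p_0/q_0 = 37/1
  p_1/q_1 = 75/2
  p_2/q_2 = 412/11
  p_3/q_3 = 1311/35
  p_4/q_4 = 1723/46
  p_5/q_5 = 6480/173
  p_6/q_6 = 34123/911
  p_7/q_7 = 74726/1995
  p_8/q_8 = 5563847/148541
q_7 = 1995 ≤ 2017 < 148541 = q_8, so the answer is 74726/1995.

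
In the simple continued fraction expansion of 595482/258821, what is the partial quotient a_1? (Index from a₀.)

3

595482 = 2·258821 + 77840   →  a_0 = 2
258821 = 3·77840 + 25301   →  a_1 = 3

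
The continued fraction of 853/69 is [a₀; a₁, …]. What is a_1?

853 = 12·69 + 25   →  a_0 = 12
69 = 2·25 + 19   →  a_1 = 2

2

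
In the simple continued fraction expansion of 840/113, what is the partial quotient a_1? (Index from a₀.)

840 = 7·113 + 49   →  a_0 = 7
113 = 2·49 + 15   →  a_1 = 2

2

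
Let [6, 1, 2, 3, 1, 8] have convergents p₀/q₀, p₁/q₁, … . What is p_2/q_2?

20/3

Using pₖ = aₖpₖ₋₁ + pₖ₋₂, qₖ = aₖqₖ₋₁ + qₖ₋₂ (with p₋₁=1, p₋₂=0, q₋₁=0, q₋₂=1):
  k=0: a=6, p=6, q=1
  k=1: a=1, p=7, q=1
  k=2: a=2, p=20, q=3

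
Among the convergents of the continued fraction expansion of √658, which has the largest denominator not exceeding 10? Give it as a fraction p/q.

√658 = [25; 1, 1, 1, 6, 1, 1, 1, 50, …] (period length 8).
Convergents:
  p_0/q_0 = 25/1
  p_1/q_1 = 26/1
  p_2/q_2 = 51/2
  p_3/q_3 = 77/3
  p_4/q_4 = 513/20
q_3 = 3 ≤ 10 < 20 = q_4, so the answer is 77/3.

77/3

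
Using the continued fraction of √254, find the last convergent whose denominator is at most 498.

7889/495

√254 = [15; 1, 14, 1, 30, …] (period length 4).
Convergents:
  p_0/q_0 = 15/1
  p_1/q_1 = 16/1
  p_2/q_2 = 239/15
  p_3/q_3 = 255/16
  p_4/q_4 = 7889/495
  p_5/q_5 = 8144/511
q_4 = 495 ≤ 498 < 511 = q_5, so the answer is 7889/495.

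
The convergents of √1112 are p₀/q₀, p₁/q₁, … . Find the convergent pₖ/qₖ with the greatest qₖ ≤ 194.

√1112 = [33; 2, 1, 7, 1, 2, 66, …] (period length 6).
Convergents:
  p_0/q_0 = 33/1
  p_1/q_1 = 67/2
  p_2/q_2 = 100/3
  p_3/q_3 = 767/23
  p_4/q_4 = 867/26
  p_5/q_5 = 2501/75
  p_6/q_6 = 165933/4976
q_5 = 75 ≤ 194 < 4976 = q_6, so the answer is 2501/75.

2501/75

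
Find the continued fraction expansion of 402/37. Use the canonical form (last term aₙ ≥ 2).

402 = 10*37 + 32
37 = 1*32 + 5
32 = 6*5 + 2
5 = 2*2 + 1
2 = 2*1 + 0  (stop)
So 402/37 = [10; 1, 6, 2, 2].

[10; 1, 6, 2, 2]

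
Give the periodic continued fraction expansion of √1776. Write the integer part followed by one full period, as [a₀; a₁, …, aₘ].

a₀ = ⌊√1776⌋ = 42.
With m₀=0, d₀=1 and mₖ₊₁ = dₖaₖ − mₖ, dₖ₊₁ = (n − mₖ₊₁²)/dₖ, aₖ₊₁ = ⌊(a₀+mₖ₊₁)/dₖ₊₁⌋:
  k=1: m=42, d=12, a=7
  k=2: m=42, d=1, a=84
d=1 and a=2a₀=84 at k=2, so the next step gives (m, d) = (42, 12) again — its k=1 value — and the period has length 2.

[42; 7, 84]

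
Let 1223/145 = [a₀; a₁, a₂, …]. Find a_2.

1223 = 8·145 + 63   →  a_0 = 8
145 = 2·63 + 19   →  a_1 = 2
63 = 3·19 + 6   →  a_2 = 3

3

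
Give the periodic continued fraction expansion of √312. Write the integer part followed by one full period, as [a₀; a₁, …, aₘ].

a₀ = ⌊√312⌋ = 17.
With m₀=0, d₀=1 and mₖ₊₁ = dₖaₖ − mₖ, dₖ₊₁ = (n − mₖ₊₁²)/dₖ, aₖ₊₁ = ⌊(a₀+mₖ₊₁)/dₖ₊₁⌋:
  k=1: m=17, d=23, a=1
  k=2: m=6, d=12, a=1
  k=3: m=6, d=23, a=1
  k=4: m=17, d=1, a=34
d=1 and a=2a₀=34 at k=4, so the next step gives (m, d) = (17, 23) again — its k=1 value — and the period has length 4.

[17; 1, 1, 1, 34]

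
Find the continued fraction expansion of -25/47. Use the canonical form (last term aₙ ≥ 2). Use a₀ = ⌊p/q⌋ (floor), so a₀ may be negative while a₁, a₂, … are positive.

-25 = -1*47 + 22
47 = 2*22 + 3
22 = 7*3 + 1
3 = 3*1 + 0  (stop)
So -25/47 = [-1; 2, 7, 3].

[-1; 2, 7, 3]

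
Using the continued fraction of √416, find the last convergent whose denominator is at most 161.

2060/101

√416 = [20; 2, 1, 1, 9, 1, 1, 2, 40, …] (period length 8).
Convergents:
  p_0/q_0 = 20/1
  p_1/q_1 = 41/2
  p_2/q_2 = 61/3
  p_3/q_3 = 102/5
  p_4/q_4 = 979/48
  p_5/q_5 = 1081/53
  p_6/q_6 = 2060/101
  p_7/q_7 = 5201/255
q_6 = 101 ≤ 161 < 255 = q_7, so the answer is 2060/101.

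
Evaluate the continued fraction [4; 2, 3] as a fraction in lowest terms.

Using pₖ = aₖpₖ₋₁ + pₖ₋₂ and qₖ = aₖqₖ₋₁ + qₖ₋₂:
  k=0: a=4, p=4, q=1
  k=1: a=2, p=9, q=2
  k=2: a=3, p=31, q=7

31/7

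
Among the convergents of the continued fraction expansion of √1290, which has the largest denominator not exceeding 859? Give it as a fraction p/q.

√1290 = [35; 1, 10, 1, 70, …] (period length 4).
Convergents:
  p_0/q_0 = 35/1
  p_1/q_1 = 36/1
  p_2/q_2 = 395/11
  p_3/q_3 = 431/12
  p_4/q_4 = 30565/851
  p_5/q_5 = 30996/863
q_4 = 851 ≤ 859 < 863 = q_5, so the answer is 30565/851.

30565/851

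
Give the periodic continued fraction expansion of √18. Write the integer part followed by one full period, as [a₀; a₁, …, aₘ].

a₀ = ⌊√18⌋ = 4.

[4; 4, 8]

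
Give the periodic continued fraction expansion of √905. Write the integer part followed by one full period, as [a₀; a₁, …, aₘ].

[30; 12, 60]

a₀ = ⌊√905⌋ = 30.
With m₀=0, d₀=1 and mₖ₊₁ = dₖaₖ − mₖ, dₖ₊₁ = (n − mₖ₊₁²)/dₖ, aₖ₊₁ = ⌊(a₀+mₖ₊₁)/dₖ₊₁⌋:
  k=1: m=30, d=5, a=12
  k=2: m=30, d=1, a=60
d=1 and a=2a₀=60 at k=2, so the next step gives (m, d) = (30, 5) again — its k=1 value — and the period has length 2.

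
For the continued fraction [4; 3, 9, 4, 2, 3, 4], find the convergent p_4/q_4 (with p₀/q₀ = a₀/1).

Using pₖ = aₖpₖ₋₁ + pₖ₋₂, qₖ = aₖqₖ₋₁ + qₖ₋₂ (with p₋₁=1, p₋₂=0, q₋₁=0, q₋₂=1):
  k=0: a=4, p=4, q=1
  k=1: a=3, p=13, q=3
  k=2: a=9, p=121, q=28
  k=3: a=4, p=497, q=115
  k=4: a=2, p=1115, q=258

1115/258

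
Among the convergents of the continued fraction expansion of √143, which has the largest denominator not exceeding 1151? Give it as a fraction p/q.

√143 = [11; 1, 22, …] (period length 2).
Convergents:
  p_0/q_0 = 11/1
  p_1/q_1 = 12/1
  p_2/q_2 = 275/23
  p_3/q_3 = 287/24
  p_4/q_4 = 6589/551
  p_5/q_5 = 6876/575
  p_6/q_6 = 157861/13201
q_5 = 575 ≤ 1151 < 13201 = q_6, so the answer is 6876/575.

6876/575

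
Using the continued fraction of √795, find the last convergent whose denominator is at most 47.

1297/46

√795 = [28; 5, 9, 5, 56, …] (period length 4).
Convergents:
  p_0/q_0 = 28/1
  p_1/q_1 = 141/5
  p_2/q_2 = 1297/46
  p_3/q_3 = 6626/235
q_2 = 46 ≤ 47 < 235 = q_3, so the answer is 1297/46.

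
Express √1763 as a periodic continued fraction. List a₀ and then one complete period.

[41; 1, 82]

a₀ = ⌊√1763⌋ = 41.
With m₀=0, d₀=1 and mₖ₊₁ = dₖaₖ − mₖ, dₖ₊₁ = (n − mₖ₊₁²)/dₖ, aₖ₊₁ = ⌊(a₀+mₖ₊₁)/dₖ₊₁⌋:
  k=1: m=41, d=82, a=1
  k=2: m=41, d=1, a=82
d=1 and a=2a₀=82 at k=2, so the next step gives (m, d) = (41, 82) again — its k=1 value — and the period has length 2.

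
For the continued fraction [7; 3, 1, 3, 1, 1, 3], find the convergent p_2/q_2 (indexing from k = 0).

Using pₖ = aₖpₖ₋₁ + pₖ₋₂, qₖ = aₖqₖ₋₁ + qₖ₋₂ (with p₋₁=1, p₋₂=0, q₋₁=0, q₋₂=1):
  k=0: a=7, p=7, q=1
  k=1: a=3, p=22, q=3
  k=2: a=1, p=29, q=4

29/4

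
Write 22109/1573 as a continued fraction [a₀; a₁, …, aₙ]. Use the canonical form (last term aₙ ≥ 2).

22109 = 14·1573 + 87
1573 = 18·87 + 7
87 = 12·7 + 3
7 = 2·3 + 1
3 = 3·1 + 0  (stop)
So 22109/1573 = [14; 18, 12, 2, 3].

[14; 18, 12, 2, 3]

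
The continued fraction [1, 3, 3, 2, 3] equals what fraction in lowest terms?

Fold from the inside: start with 3/1.
  2 + 1/3 = 7/3
  3 + 3/7 = 24/7
  3 + 7/24 = 79/24
  1 + 24/79 = 103/79

103/79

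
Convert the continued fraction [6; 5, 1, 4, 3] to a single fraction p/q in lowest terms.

574/93

Fold from the inside: start with 3/1.
  4 + 1/3 = 13/3
  1 + 3/13 = 16/13
  5 + 13/16 = 93/16
  6 + 16/93 = 574/93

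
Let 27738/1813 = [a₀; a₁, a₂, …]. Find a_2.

27738 = 15·1813 + 543   →  a_0 = 15
1813 = 3·543 + 184   →  a_1 = 3
543 = 2·184 + 175   →  a_2 = 2

2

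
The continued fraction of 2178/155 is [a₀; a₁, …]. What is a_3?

2178 = 14·155 + 8   →  a_0 = 14
155 = 19·8 + 3   →  a_1 = 19
8 = 2·3 + 2   →  a_2 = 2
3 = 1·2 + 1   →  a_3 = 1

1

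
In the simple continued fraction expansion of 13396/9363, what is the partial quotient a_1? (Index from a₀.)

2

13396 = 1·9363 + 4033   →  a_0 = 1
9363 = 2·4033 + 1297   →  a_1 = 2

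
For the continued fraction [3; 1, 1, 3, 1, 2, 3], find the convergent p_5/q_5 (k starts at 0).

89/25

Using pₖ = aₖpₖ₋₁ + pₖ₋₂, qₖ = aₖqₖ₋₁ + qₖ₋₂ (with p₋₁=1, p₋₂=0, q₋₁=0, q₋₂=1):
  k=0: a=3, p=3, q=1
  k=1: a=1, p=4, q=1
  k=2: a=1, p=7, q=2
  k=3: a=3, p=25, q=7
  k=4: a=1, p=32, q=9
  k=5: a=2, p=89, q=25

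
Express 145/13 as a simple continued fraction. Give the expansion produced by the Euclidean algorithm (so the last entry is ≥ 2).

145 = 11·13 + 2
13 = 6·2 + 1
2 = 2·1 + 0  (stop)
So 145/13 = [11; 6, 2].

[11; 6, 2]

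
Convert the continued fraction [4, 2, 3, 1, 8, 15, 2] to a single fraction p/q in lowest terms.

Fold from the inside: start with 2/1.
  15 + 1/2 = 31/2
  8 + 2/31 = 250/31
  1 + 31/250 = 281/250
  3 + 250/281 = 1093/281
  2 + 281/1093 = 2467/1093
  4 + 1093/2467 = 10961/2467

10961/2467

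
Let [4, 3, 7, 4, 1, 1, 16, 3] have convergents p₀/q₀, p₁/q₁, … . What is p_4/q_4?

Using pₖ = aₖpₖ₋₁ + pₖ₋₂, qₖ = aₖqₖ₋₁ + qₖ₋₂ (with p₋₁=1, p₋₂=0, q₋₁=0, q₋₂=1):
  k=0: a=4, p=4, q=1
  k=1: a=3, p=13, q=3
  k=2: a=7, p=95, q=22
  k=3: a=4, p=393, q=91
  k=4: a=1, p=488, q=113

488/113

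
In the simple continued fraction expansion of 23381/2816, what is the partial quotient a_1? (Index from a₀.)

3

23381 = 8·2816 + 853   →  a_0 = 8
2816 = 3·853 + 257   →  a_1 = 3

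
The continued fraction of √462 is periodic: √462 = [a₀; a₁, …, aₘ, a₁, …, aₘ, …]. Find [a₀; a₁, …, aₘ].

[21; 2, 42]

a₀ = ⌊√462⌋ = 21.
With m₀=0, d₀=1 and mₖ₊₁ = dₖaₖ − mₖ, dₖ₊₁ = (n − mₖ₊₁²)/dₖ, aₖ₊₁ = ⌊(a₀+mₖ₊₁)/dₖ₊₁⌋:
  k=1: m=21, d=21, a=2
  k=2: m=21, d=1, a=42
d=1 and a=2a₀=42 at k=2, so the next step gives (m, d) = (21, 21) again — its k=1 value — and the period has length 2.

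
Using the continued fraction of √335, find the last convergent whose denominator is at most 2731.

21927/1198

√335 = [18; 3, 3, 3, 36, …] (period length 4).
Convergents:
  p_0/q_0 = 18/1
  p_1/q_1 = 55/3
  p_2/q_2 = 183/10
  p_3/q_3 = 604/33
  p_4/q_4 = 21927/1198
  p_5/q_5 = 66385/3627
q_4 = 1198 ≤ 2731 < 3627 = q_5, so the answer is 21927/1198.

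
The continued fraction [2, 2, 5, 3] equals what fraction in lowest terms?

86/35

Using pₖ = aₖpₖ₋₁ + pₖ₋₂ and qₖ = aₖqₖ₋₁ + qₖ₋₂:
  k=0: a=2, p=2, q=1
  k=1: a=2, p=5, q=2
  k=2: a=5, p=27, q=11
  k=3: a=3, p=86, q=35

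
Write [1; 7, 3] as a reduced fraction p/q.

25/22

Fold from the inside: start with 3/1.
  7 + 1/3 = 22/3
  1 + 3/22 = 25/22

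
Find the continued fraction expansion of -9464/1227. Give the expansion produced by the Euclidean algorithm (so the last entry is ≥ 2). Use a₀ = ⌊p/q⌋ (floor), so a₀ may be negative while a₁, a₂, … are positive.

[-8; 3, 2, 17, 10]

-9464 = -8×1227 + 352
1227 = 3×352 + 171
352 = 2×171 + 10
171 = 17×10 + 1
10 = 10×1 + 0  (stop)
So -9464/1227 = [-8; 3, 2, 17, 10].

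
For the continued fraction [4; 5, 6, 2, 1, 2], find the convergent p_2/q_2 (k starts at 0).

Using pₖ = aₖpₖ₋₁ + pₖ₋₂, qₖ = aₖqₖ₋₁ + qₖ₋₂ (with p₋₁=1, p₋₂=0, q₋₁=0, q₋₂=1):
  k=0: a=4, p=4, q=1
  k=1: a=5, p=21, q=5
  k=2: a=6, p=130, q=31

130/31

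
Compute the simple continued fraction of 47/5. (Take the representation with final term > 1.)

[9; 2, 2]

47 = 9*5 + 2
5 = 2*2 + 1
2 = 2*1 + 0  (stop)
So 47/5 = [9; 2, 2].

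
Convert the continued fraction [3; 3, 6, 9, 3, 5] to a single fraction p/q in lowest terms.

9547/2879

Using pₖ = aₖpₖ₋₁ + pₖ₋₂ and qₖ = aₖqₖ₋₁ + qₖ₋₂:
  k=0: a=3, p=3, q=1
  k=1: a=3, p=10, q=3
  k=2: a=6, p=63, q=19
  k=3: a=9, p=577, q=174
  k=4: a=3, p=1794, q=541
  k=5: a=5, p=9547, q=2879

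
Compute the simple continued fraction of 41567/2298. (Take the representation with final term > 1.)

41567 = 18·2298 + 203
2298 = 11·203 + 65
203 = 3·65 + 8
65 = 8·8 + 1
8 = 8·1 + 0  (stop)
So 41567/2298 = [18; 11, 3, 8, 8].

[18; 11, 3, 8, 8]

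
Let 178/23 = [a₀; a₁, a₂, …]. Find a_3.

178 = 7·23 + 17   →  a_0 = 7
23 = 1·17 + 6   →  a_1 = 1
17 = 2·6 + 5   →  a_2 = 2
6 = 1·5 + 1   →  a_3 = 1

1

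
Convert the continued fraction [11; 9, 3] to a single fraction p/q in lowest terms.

311/28

Fold from the inside: start with 3/1.
  9 + 1/3 = 28/3
  11 + 3/28 = 311/28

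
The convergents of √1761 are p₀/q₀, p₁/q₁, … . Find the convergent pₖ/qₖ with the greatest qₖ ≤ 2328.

√1761 = [41; 1, 26, 1, 82, …] (period length 4).
Convergents:
  p_0/q_0 = 41/1
  p_1/q_1 = 42/1
  p_2/q_2 = 1133/27
  p_3/q_3 = 1175/28
  p_4/q_4 = 97483/2323
  p_5/q_5 = 98658/2351
q_4 = 2323 ≤ 2328 < 2351 = q_5, so the answer is 97483/2323.

97483/2323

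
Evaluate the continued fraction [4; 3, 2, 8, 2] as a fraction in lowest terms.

Using pₖ = aₖpₖ₋₁ + pₖ₋₂ and qₖ = aₖqₖ₋₁ + qₖ₋₂:
  k=0: a=4, p=4, q=1
  k=1: a=3, p=13, q=3
  k=2: a=2, p=30, q=7
  k=3: a=8, p=253, q=59
  k=4: a=2, p=536, q=125

536/125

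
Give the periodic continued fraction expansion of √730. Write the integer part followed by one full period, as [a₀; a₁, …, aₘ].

a₀ = ⌊√730⌋ = 27.
With m₀=0, d₀=1 and mₖ₊₁ = dₖaₖ − mₖ, dₖ₊₁ = (n − mₖ₊₁²)/dₖ, aₖ₊₁ = ⌊(a₀+mₖ₊₁)/dₖ₊₁⌋:
  k=1: m=27, d=1, a=54
d=1 and a=2a₀=54 at k=1, so the next step gives (m, d) = (27, 1) again — its k=1 value — and the period has length 1.

[27; 54]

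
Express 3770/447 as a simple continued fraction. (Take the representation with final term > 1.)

[8; 2, 3, 3, 2, 8]

3770 = 8·447 + 194
447 = 2·194 + 59
194 = 3·59 + 17
59 = 3·17 + 8
17 = 2·8 + 1
8 = 8·1 + 0  (stop)
So 3770/447 = [8; 2, 3, 3, 2, 8].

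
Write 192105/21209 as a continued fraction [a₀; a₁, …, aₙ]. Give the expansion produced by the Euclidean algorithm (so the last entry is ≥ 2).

192105 = 9·21209 + 1224
21209 = 17·1224 + 401
1224 = 3·401 + 21
401 = 19·21 + 2
21 = 10·2 + 1
2 = 2·1 + 0  (stop)
So 192105/21209 = [9; 17, 3, 19, 10, 2].

[9; 17, 3, 19, 10, 2]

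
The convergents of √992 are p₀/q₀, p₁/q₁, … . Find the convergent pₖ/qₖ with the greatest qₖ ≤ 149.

3937/125

√992 = [31; 2, 62, …] (period length 2).
Convergents:
  p_0/q_0 = 31/1
  p_1/q_1 = 63/2
  p_2/q_2 = 3937/125
  p_3/q_3 = 7937/252
q_2 = 125 ≤ 149 < 252 = q_3, so the answer is 3937/125.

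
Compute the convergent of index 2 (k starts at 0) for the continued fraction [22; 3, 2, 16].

156/7

Using pₖ = aₖpₖ₋₁ + pₖ₋₂, qₖ = aₖqₖ₋₁ + qₖ₋₂ (with p₋₁=1, p₋₂=0, q₋₁=0, q₋₂=1):
  k=0: a=22, p=22, q=1
  k=1: a=3, p=67, q=3
  k=2: a=2, p=156, q=7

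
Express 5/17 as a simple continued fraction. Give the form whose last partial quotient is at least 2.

5 = 0×17 + 5
17 = 3×5 + 2
5 = 2×2 + 1
2 = 2×1 + 0  (stop)
So 5/17 = [0; 3, 2, 2].

[0; 3, 2, 2]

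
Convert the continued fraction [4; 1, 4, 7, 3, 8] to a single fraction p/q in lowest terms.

Fold from the inside: start with 8/1.
  3 + 1/8 = 25/8
  7 + 8/25 = 183/25
  4 + 25/183 = 757/183
  1 + 183/757 = 940/757
  4 + 757/940 = 4517/940

4517/940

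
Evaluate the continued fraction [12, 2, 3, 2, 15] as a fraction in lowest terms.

3072/247

Using pₖ = aₖpₖ₋₁ + pₖ₋₂ and qₖ = aₖqₖ₋₁ + qₖ₋₂:
  k=0: a=12, p=12, q=1
  k=1: a=2, p=25, q=2
  k=2: a=3, p=87, q=7
  k=3: a=2, p=199, q=16
  k=4: a=15, p=3072, q=247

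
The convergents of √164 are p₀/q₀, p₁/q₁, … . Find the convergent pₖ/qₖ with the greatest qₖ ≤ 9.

√164 = [12; 1, 4, 6, 4, 1, 24, …] (period length 6).
Convergents:
  p_0/q_0 = 12/1
  p_1/q_1 = 13/1
  p_2/q_2 = 64/5
  p_3/q_3 = 397/31
q_2 = 5 ≤ 9 < 31 = q_3, so the answer is 64/5.

64/5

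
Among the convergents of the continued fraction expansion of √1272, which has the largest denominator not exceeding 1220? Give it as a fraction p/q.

22897/642

√1272 = [35; 1, 1, 1, 70, …] (period length 4).
Convergents:
  p_0/q_0 = 35/1
  p_1/q_1 = 36/1
  p_2/q_2 = 71/2
  p_3/q_3 = 107/3
  p_4/q_4 = 7561/212
  p_5/q_5 = 7668/215
  p_6/q_6 = 15229/427
  p_7/q_7 = 22897/642
  p_8/q_8 = 1618019/45367
q_7 = 642 ≤ 1220 < 45367 = q_8, so the answer is 22897/642.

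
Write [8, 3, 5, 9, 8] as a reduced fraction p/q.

9909/1192

Fold from the inside: start with 8/1.
  9 + 1/8 = 73/8
  5 + 8/73 = 373/73
  3 + 73/373 = 1192/373
  8 + 373/1192 = 9909/1192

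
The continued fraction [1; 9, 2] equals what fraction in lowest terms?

Using pₖ = aₖpₖ₋₁ + pₖ₋₂ and qₖ = aₖqₖ₋₁ + qₖ₋₂:
  k=0: a=1, p=1, q=1
  k=1: a=9, p=10, q=9
  k=2: a=2, p=21, q=19

21/19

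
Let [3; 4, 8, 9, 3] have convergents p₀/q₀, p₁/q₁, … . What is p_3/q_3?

976/301

Using pₖ = aₖpₖ₋₁ + pₖ₋₂, qₖ = aₖqₖ₋₁ + qₖ₋₂ (with p₋₁=1, p₋₂=0, q₋₁=0, q₋₂=1):
  k=0: a=3, p=3, q=1
  k=1: a=4, p=13, q=4
  k=2: a=8, p=107, q=33
  k=3: a=9, p=976, q=301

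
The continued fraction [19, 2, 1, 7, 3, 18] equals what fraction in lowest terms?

25519/1319

Using pₖ = aₖpₖ₋₁ + pₖ₋₂ and qₖ = aₖqₖ₋₁ + qₖ₋₂:
  k=0: a=19, p=19, q=1
  k=1: a=2, p=39, q=2
  k=2: a=1, p=58, q=3
  k=3: a=7, p=445, q=23
  k=4: a=3, p=1393, q=72
  k=5: a=18, p=25519, q=1319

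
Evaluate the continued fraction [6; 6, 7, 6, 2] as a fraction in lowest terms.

Fold from the inside: start with 2/1.
  6 + 1/2 = 13/2
  7 + 2/13 = 93/13
  6 + 13/93 = 571/93
  6 + 93/571 = 3519/571

3519/571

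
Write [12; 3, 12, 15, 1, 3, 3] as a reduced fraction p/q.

Using pₖ = aₖpₖ₋₁ + pₖ₋₂ and qₖ = aₖqₖ₋₁ + qₖ₋₂:
  k=0: a=12, p=12, q=1
  k=1: a=3, p=37, q=3
  k=2: a=12, p=456, q=37
  k=3: a=15, p=6877, q=558
  k=4: a=1, p=7333, q=595
  k=5: a=3, p=28876, q=2343
  k=6: a=3, p=93961, q=7624

93961/7624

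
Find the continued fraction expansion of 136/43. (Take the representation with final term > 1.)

136 = 3·43 + 7
43 = 6·7 + 1
7 = 7·1 + 0  (stop)
So 136/43 = [3; 6, 7].

[3; 6, 7]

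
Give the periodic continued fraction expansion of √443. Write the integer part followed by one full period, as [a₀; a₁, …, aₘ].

a₀ = ⌊√443⌋ = 21.
With m₀=0, d₀=1 and mₖ₊₁ = dₖaₖ − mₖ, dₖ₊₁ = (n − mₖ₊₁²)/dₖ, aₖ₊₁ = ⌊(a₀+mₖ₊₁)/dₖ₊₁⌋:
  k=1: m=21, d=2, a=21
  k=2: m=21, d=1, a=42
d=1 and a=2a₀=42 at k=2, so the next step gives (m, d) = (21, 2) again — its k=1 value — and the period has length 2.

[21; 21, 42]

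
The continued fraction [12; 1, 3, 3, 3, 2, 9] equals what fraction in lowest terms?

11925/934

Using pₖ = aₖpₖ₋₁ + pₖ₋₂ and qₖ = aₖqₖ₋₁ + qₖ₋₂:
  k=0: a=12, p=12, q=1
  k=1: a=1, p=13, q=1
  k=2: a=3, p=51, q=4
  k=3: a=3, p=166, q=13
  k=4: a=3, p=549, q=43
  k=5: a=2, p=1264, q=99
  k=6: a=9, p=11925, q=934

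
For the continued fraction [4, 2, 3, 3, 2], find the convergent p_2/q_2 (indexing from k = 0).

Using pₖ = aₖpₖ₋₁ + pₖ₋₂, qₖ = aₖqₖ₋₁ + qₖ₋₂ (with p₋₁=1, p₋₂=0, q₋₁=0, q₋₂=1):
  k=0: a=4, p=4, q=1
  k=1: a=2, p=9, q=2
  k=2: a=3, p=31, q=7

31/7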